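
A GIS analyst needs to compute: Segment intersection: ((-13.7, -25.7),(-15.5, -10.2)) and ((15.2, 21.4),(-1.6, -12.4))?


Cross products: d1=-185.54, d2=-506.78, d3=-532.73, d4=-211.49
d1*d2 < 0 and d3*d4 < 0? no

No, they don't intersect


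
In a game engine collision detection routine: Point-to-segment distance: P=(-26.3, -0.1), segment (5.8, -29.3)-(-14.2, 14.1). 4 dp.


Project P onto AB: t = 0.8361 (clamped to [0,1])
Closest point on segment: (-10.922, 6.9867)
Distance: 16.9324

16.9324


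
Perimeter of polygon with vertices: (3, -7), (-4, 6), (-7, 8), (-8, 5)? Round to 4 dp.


Sides: (3, -7)->(-4, 6): sqrt(218) = 14.764823, (-4, 6)->(-7, 8): sqrt(13) = 3.605551, (-7, 8)->(-8, 5): sqrt(10) = 3.162278, (-8, 5)->(3, -7): sqrt(265) = 16.278821
Sum = 37.811473
Perimeter = 37.8115

37.8115


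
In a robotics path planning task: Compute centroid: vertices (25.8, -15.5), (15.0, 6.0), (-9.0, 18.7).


Centroid = ((x_A+x_B+x_C)/3, (y_A+y_B+y_C)/3)
= ((25.8+15+(-9))/3, ((-15.5)+6+18.7)/3)
= (10.6, 3.0667)

(10.6, 3.0667)


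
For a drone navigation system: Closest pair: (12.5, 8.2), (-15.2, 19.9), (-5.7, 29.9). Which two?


d(P0,P1) = 30.0696, d(P0,P2) = 28.3219, d(P1,P2) = 13.7931
Closest: P1 and P2

Closest pair: (-15.2, 19.9) and (-5.7, 29.9), distance = 13.7931


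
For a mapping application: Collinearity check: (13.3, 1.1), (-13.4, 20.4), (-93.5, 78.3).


Cross product: ((-13.4)-13.3)*(78.3-1.1) - (20.4-1.1)*((-93.5)-13.3)
= 0

Yes, collinear


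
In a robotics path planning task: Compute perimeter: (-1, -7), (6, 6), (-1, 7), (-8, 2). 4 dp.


Sides: (-1, -7)->(6, 6): sqrt(218) = 14.764823, (6, 6)->(-1, 7): sqrt(50) = 7.071068, (-1, 7)->(-8, 2): sqrt(74) = 8.602325, (-8, 2)->(-1, -7): sqrt(130) = 11.401754
Sum = 41.83997
Perimeter = 41.84

41.84


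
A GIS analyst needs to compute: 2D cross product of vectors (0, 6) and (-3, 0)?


u x v = u_x*v_y - u_y*v_x = 0*0 - 6*(-3)
= 0 - (-18) = 18

18


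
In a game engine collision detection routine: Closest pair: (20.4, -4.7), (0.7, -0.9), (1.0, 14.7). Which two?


d(P0,P1) = 20.0632, d(P0,P2) = 27.4357, d(P1,P2) = 15.6029
Closest: P1 and P2

Closest pair: (0.7, -0.9) and (1.0, 14.7), distance = 15.6029


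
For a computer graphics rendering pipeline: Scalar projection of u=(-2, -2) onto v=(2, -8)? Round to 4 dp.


u.v = 12, |v| = sqrt(68) = 8.2462
Scalar projection = u.v / |v| = 12 / sqrt(68) = 1.4552

1.4552


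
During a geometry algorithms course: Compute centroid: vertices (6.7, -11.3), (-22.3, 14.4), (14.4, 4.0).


Centroid = ((x_A+x_B+x_C)/3, (y_A+y_B+y_C)/3)
= ((6.7+(-22.3)+14.4)/3, ((-11.3)+14.4+4)/3)
= (-0.4, 2.3667)

(-0.4, 2.3667)


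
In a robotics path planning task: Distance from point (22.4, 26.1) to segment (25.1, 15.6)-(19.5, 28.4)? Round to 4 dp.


Project P onto AB: t = 0.766 (clamped to [0,1])
Closest point on segment: (20.8105, 25.4046)
Distance: 1.735

1.735


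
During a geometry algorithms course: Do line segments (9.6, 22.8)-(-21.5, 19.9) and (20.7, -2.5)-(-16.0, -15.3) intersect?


Cross products: d1=-1070.59, d2=-1362.24, d3=819.02, d4=1110.67
d1*d2 < 0 and d3*d4 < 0? no

No, they don't intersect


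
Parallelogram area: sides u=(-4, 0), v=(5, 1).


|u x v| = |(-4)*1 - 0*5|
= |(-4) - 0| = 4

4


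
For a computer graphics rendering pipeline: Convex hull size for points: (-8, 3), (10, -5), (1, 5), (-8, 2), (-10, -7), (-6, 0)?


Convex hull vertices (CCW): (-10, -7), (10, -5), (1, 5), (-8, 3)
Count = 4

4


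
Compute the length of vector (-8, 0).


|u| = sqrt((-8)^2 + 0^2) = sqrt(64) = 8

8


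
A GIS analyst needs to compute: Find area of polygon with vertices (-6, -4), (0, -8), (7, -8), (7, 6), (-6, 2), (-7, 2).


Shoelace sum: ((-6)*(-8) - 0*(-4)) + (0*(-8) - 7*(-8)) + (7*6 - 7*(-8)) + (7*2 - (-6)*6) + ((-6)*2 - (-7)*2) + ((-7)*(-4) - (-6)*2)
= 294
Area = |294|/2 = 147

147


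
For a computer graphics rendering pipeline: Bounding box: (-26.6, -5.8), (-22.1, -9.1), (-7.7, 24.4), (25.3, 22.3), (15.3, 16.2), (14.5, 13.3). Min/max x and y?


x range: [-26.6, 25.3]
y range: [-9.1, 24.4]
Bounding box: (-26.6,-9.1) to (25.3,24.4)

(-26.6,-9.1) to (25.3,24.4)


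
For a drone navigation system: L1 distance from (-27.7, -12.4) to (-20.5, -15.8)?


|(-27.7)-(-20.5)| + |(-12.4)-(-15.8)| = 7.2 + 3.4 = 10.6

10.6


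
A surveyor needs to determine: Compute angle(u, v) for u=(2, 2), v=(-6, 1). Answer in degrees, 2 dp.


u.v = -10, |u| = sqrt(8) = 2.8284, |v| = sqrt(37) = 6.0828
cos(theta) = u.v/(|u||v|) = -10/sqrt(296) = -0.581238
theta = acos(-0.581238) = 125.54 degrees

125.54 degrees


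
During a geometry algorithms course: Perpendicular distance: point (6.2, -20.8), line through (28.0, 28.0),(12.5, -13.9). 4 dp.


|cross product| = 157.02
|line direction| = sqrt(1995.86) = 44.675
Distance = 157.02/sqrt(1995.86) = 3.5147

3.5147


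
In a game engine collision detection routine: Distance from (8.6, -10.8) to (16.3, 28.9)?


dx=7.7, dy=39.7
d^2 = 7.7^2 + 39.7^2 = 1635.38
d = sqrt(1635.38) = 40.4398

40.4398


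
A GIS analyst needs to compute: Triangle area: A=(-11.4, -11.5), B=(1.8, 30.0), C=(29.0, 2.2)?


Area = |x_A(y_B-y_C) + x_B(y_C-y_A) + x_C(y_A-y_B)|/2
= |(-316.92) + 24.66 + (-1203.5)|/2
= 1495.76/2 = 747.88

747.88


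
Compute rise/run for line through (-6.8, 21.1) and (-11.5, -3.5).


slope = (y2-y1)/(x2-x1) = ((-3.5)-21.1)/((-11.5)-(-6.8)) = (-24.6)/(-4.7) = 5.234

5.234


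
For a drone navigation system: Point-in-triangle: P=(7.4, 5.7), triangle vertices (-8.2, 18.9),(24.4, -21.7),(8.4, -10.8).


Cross products: AB x AP = 203.04, BC x BP = -253.1, CA x CP = -244.2
All same sign? no

No, outside


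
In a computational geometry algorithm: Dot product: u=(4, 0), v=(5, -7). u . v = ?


u . v = u_x*v_x + u_y*v_y = 4*5 + 0*(-7)
= 20 + 0 = 20

20


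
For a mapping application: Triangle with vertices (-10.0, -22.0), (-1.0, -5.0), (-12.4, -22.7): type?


Side lengths squared: AB^2=370, BC^2=443.25, CA^2=6.25
Sorted: [6.25, 370, 443.25]
By sides: Scalene, By angles: Obtuse

Scalene, Obtuse


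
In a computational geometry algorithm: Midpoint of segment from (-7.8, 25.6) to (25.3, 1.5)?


M = (((-7.8)+25.3)/2, (25.6+1.5)/2)
= (8.75, 13.55)

(8.75, 13.55)


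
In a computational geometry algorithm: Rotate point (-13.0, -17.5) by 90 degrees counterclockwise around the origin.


90° CCW: (x,y) -> (-y, x)
(-13,-17.5) -> (17.5, -13)

(17.5, -13)


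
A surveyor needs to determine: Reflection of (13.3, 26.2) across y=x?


Reflection over y=x: (x,y) -> (y,x)
(13.3, 26.2) -> (26.2, 13.3)

(26.2, 13.3)


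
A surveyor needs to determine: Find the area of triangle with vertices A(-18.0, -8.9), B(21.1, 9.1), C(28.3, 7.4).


Area = |x_A(y_B-y_C) + x_B(y_C-y_A) + x_C(y_A-y_B)|/2
= |(-30.6) + 343.93 + (-509.4)|/2
= 196.07/2 = 98.035

98.035


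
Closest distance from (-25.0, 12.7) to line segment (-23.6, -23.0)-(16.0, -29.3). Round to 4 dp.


Project P onto AB: t = 0 (clamped to [0,1])
Closest point on segment: (-23.6, -23)
Distance: 35.7274

35.7274


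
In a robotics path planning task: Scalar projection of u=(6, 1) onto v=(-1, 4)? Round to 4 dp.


u.v = -2, |v| = sqrt(17) = 4.1231
Scalar projection = u.v / |v| = -2 / sqrt(17) = -0.4851

-0.4851


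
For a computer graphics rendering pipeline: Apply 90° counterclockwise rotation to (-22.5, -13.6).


90° CCW: (x,y) -> (-y, x)
(-22.5,-13.6) -> (13.6, -22.5)

(13.6, -22.5)


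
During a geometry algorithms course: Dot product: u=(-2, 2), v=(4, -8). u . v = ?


u . v = u_x*v_x + u_y*v_y = (-2)*4 + 2*(-8)
= (-8) + (-16) = -24

-24


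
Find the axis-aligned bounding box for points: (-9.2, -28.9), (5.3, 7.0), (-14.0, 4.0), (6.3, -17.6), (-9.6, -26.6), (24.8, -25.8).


x range: [-14, 24.8]
y range: [-28.9, 7]
Bounding box: (-14,-28.9) to (24.8,7)

(-14,-28.9) to (24.8,7)


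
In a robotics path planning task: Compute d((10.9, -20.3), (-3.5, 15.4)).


dx=-14.4, dy=35.7
d^2 = (-14.4)^2 + 35.7^2 = 1481.85
d = sqrt(1481.85) = 38.4948

38.4948


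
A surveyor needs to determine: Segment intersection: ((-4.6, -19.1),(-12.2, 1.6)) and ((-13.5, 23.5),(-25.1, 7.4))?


Cross products: d1=637.45, d2=274.97, d3=-139.53, d4=222.95
d1*d2 < 0 and d3*d4 < 0? no

No, they don't intersect


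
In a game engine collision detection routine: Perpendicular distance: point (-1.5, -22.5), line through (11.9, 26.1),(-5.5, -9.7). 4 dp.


|cross product| = 365.92
|line direction| = sqrt(1584.4) = 39.8045
Distance = 365.92/sqrt(1584.4) = 9.1929

9.1929


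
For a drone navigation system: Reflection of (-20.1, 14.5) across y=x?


Reflection over y=x: (x,y) -> (y,x)
(-20.1, 14.5) -> (14.5, -20.1)

(14.5, -20.1)


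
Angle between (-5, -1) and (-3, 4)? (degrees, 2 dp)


u.v = 11, |u| = sqrt(26) = 5.099, |v| = sqrt(25) = 5
cos(theta) = u.v/(|u||v|) = 11/sqrt(650) = 0.431455
theta = acos(0.431455) = 64.44 degrees

64.44 degrees


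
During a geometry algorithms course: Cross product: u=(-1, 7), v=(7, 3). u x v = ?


u x v = u_x*v_y - u_y*v_x = (-1)*3 - 7*7
= (-3) - 49 = -52

-52


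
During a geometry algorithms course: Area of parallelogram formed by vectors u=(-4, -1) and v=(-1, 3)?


|u x v| = |(-4)*3 - (-1)*(-1)|
= |(-12) - 1| = 13

13


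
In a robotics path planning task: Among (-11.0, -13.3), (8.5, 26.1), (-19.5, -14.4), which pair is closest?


d(P0,P1) = 43.9615, d(P0,P2) = 8.5709, d(P1,P2) = 49.2367
Closest: P0 and P2

Closest pair: (-11.0, -13.3) and (-19.5, -14.4), distance = 8.5709


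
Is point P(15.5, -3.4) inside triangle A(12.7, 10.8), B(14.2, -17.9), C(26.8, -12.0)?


Cross products: AB x AP = 59.06, BC x BP = 175.03, CA x CP = 136.38
All same sign? yes

Yes, inside


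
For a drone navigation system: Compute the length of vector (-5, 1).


|u| = sqrt((-5)^2 + 1^2) = sqrt(26) = 5.099

5.099


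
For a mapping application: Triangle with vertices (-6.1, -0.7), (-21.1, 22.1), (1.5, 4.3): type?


Side lengths squared: AB^2=744.84, BC^2=827.6, CA^2=82.76
Sorted: [82.76, 744.84, 827.6]
By sides: Scalene, By angles: Right

Scalene, Right


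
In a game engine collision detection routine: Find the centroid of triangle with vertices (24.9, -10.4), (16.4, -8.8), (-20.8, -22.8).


Centroid = ((x_A+x_B+x_C)/3, (y_A+y_B+y_C)/3)
= ((24.9+16.4+(-20.8))/3, ((-10.4)+(-8.8)+(-22.8))/3)
= (6.8333, -14)

(6.8333, -14)


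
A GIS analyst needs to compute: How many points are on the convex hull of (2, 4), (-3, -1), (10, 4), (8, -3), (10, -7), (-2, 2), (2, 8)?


Convex hull vertices (CCW): (-3, -1), (10, -7), (10, 4), (2, 8), (-2, 2)
Count = 5

5


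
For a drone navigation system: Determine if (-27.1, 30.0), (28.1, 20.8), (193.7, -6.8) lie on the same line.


Cross product: (28.1-(-27.1))*((-6.8)-30) - (20.8-30)*(193.7-(-27.1))
= 0

Yes, collinear


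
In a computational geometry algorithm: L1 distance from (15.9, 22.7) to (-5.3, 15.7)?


|15.9-(-5.3)| + |22.7-15.7| = 21.2 + 7 = 28.2

28.2


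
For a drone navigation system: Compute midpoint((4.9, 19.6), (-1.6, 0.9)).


M = ((4.9+(-1.6))/2, (19.6+0.9)/2)
= (1.65, 10.25)

(1.65, 10.25)


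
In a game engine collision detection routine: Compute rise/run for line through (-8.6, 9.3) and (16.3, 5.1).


slope = (y2-y1)/(x2-x1) = (5.1-9.3)/(16.3-(-8.6)) = (-4.2)/24.9 = -0.1687

-0.1687


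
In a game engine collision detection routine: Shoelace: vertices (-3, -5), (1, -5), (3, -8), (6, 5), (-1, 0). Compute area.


Shoelace sum: ((-3)*(-5) - 1*(-5)) + (1*(-8) - 3*(-5)) + (3*5 - 6*(-8)) + (6*0 - (-1)*5) + ((-1)*(-5) - (-3)*0)
= 100
Area = |100|/2 = 50

50


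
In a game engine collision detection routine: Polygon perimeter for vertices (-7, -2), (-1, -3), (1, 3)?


Sides: (-7, -2)->(-1, -3): sqrt(37) = 6.082763, (-1, -3)->(1, 3): sqrt(40) = 6.324555, (1, 3)->(-7, -2): sqrt(89) = 9.433981
Sum = 21.841299
Perimeter = 21.8413

21.8413


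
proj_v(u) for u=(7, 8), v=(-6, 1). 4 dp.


u.v = -34, |v| = sqrt(37) = 6.0828
Scalar projection = u.v / |v| = -34 / sqrt(37) = -5.5896

-5.5896


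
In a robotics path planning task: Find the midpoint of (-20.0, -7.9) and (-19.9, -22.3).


M = (((-20)+(-19.9))/2, ((-7.9)+(-22.3))/2)
= (-19.95, -15.1)

(-19.95, -15.1)


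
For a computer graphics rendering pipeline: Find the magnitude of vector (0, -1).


|u| = sqrt(0^2 + (-1)^2) = sqrt(1) = 1

1


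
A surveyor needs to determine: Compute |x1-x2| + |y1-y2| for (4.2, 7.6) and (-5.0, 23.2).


|4.2-(-5)| + |7.6-23.2| = 9.2 + 15.6 = 24.8

24.8


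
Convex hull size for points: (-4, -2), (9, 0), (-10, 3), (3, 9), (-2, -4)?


Convex hull vertices (CCW): (-10, 3), (-2, -4), (9, 0), (3, 9)
Count = 4

4


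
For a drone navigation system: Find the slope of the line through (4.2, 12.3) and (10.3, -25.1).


slope = (y2-y1)/(x2-x1) = ((-25.1)-12.3)/(10.3-4.2) = (-37.4)/6.1 = -6.1311

-6.1311


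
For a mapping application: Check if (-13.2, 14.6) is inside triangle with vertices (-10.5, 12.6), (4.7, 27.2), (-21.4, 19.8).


Cross products: AB x AP = 69.82, BC x BP = 196.4, CA x CP = 2.36
All same sign? yes

Yes, inside


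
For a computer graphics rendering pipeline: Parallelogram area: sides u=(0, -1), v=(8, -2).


|u x v| = |0*(-2) - (-1)*8|
= |0 - (-8)| = 8

8


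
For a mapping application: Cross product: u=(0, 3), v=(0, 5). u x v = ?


u x v = u_x*v_y - u_y*v_x = 0*5 - 3*0
= 0 - 0 = 0

0


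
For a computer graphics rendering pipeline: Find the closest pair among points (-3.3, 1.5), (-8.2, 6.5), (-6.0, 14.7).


d(P0,P1) = 7.0007, d(P0,P2) = 13.4733, d(P1,P2) = 8.49
Closest: P0 and P1

Closest pair: (-3.3, 1.5) and (-8.2, 6.5), distance = 7.0007


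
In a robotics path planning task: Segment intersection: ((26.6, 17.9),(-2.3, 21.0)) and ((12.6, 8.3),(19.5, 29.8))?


Cross products: d1=-234.76, d2=407.98, d3=320.84, d4=-321.9
d1*d2 < 0 and d3*d4 < 0? yes

Yes, they intersect


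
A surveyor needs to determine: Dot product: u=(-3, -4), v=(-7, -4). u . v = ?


u . v = u_x*v_x + u_y*v_y = (-3)*(-7) + (-4)*(-4)
= 21 + 16 = 37

37


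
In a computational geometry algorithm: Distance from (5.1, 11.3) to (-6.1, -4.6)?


dx=-11.2, dy=-15.9
d^2 = (-11.2)^2 + (-15.9)^2 = 378.25
d = sqrt(378.25) = 19.4487

19.4487


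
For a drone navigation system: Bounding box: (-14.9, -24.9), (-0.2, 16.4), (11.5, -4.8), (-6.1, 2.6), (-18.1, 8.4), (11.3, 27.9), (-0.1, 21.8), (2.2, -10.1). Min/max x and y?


x range: [-18.1, 11.5]
y range: [-24.9, 27.9]
Bounding box: (-18.1,-24.9) to (11.5,27.9)

(-18.1,-24.9) to (11.5,27.9)


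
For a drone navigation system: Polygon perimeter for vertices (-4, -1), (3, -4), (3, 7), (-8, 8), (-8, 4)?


Sides: (-4, -1)->(3, -4): sqrt(58) = 7.615773, (3, -4)->(3, 7): sqrt(121) = 11, (3, 7)->(-8, 8): sqrt(122) = 11.045361, (-8, 8)->(-8, 4): sqrt(16) = 4, (-8, 4)->(-4, -1): sqrt(41) = 6.403124
Sum = 40.064258
Perimeter = 40.0643

40.0643


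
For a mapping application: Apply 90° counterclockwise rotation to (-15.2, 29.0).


90° CCW: (x,y) -> (-y, x)
(-15.2,29) -> (-29, -15.2)

(-29, -15.2)


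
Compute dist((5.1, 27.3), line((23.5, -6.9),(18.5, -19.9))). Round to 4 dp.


|cross product| = 410.2
|line direction| = sqrt(194) = 13.9284
Distance = 410.2/sqrt(194) = 29.4506

29.4506


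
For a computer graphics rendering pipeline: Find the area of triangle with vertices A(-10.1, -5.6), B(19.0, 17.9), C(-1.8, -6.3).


Area = |x_A(y_B-y_C) + x_B(y_C-y_A) + x_C(y_A-y_B)|/2
= |(-244.42) + (-13.3) + 42.3|/2
= 215.42/2 = 107.71

107.71


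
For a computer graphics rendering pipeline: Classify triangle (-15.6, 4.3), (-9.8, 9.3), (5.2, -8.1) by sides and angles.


Side lengths squared: AB^2=58.64, BC^2=527.76, CA^2=586.4
Sorted: [58.64, 527.76, 586.4]
By sides: Scalene, By angles: Right

Scalene, Right


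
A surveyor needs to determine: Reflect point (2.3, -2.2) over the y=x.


Reflection over y=x: (x,y) -> (y,x)
(2.3, -2.2) -> (-2.2, 2.3)

(-2.2, 2.3)


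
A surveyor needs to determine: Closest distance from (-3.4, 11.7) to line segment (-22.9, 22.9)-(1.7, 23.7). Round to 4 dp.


Project P onto AB: t = 0.7771 (clamped to [0,1])
Closest point on segment: (-3.7844, 23.5216)
Distance: 11.8279

11.8279


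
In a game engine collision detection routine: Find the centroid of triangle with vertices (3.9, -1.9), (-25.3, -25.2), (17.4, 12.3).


Centroid = ((x_A+x_B+x_C)/3, (y_A+y_B+y_C)/3)
= ((3.9+(-25.3)+17.4)/3, ((-1.9)+(-25.2)+12.3)/3)
= (-1.3333, -4.9333)

(-1.3333, -4.9333)


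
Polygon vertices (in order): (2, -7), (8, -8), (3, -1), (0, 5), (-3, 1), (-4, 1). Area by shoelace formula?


Shoelace sum: (2*(-8) - 8*(-7)) + (8*(-1) - 3*(-8)) + (3*5 - 0*(-1)) + (0*1 - (-3)*5) + ((-3)*1 - (-4)*1) + ((-4)*(-7) - 2*1)
= 113
Area = |113|/2 = 56.5

56.5


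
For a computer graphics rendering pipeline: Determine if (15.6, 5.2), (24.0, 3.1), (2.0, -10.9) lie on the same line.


Cross product: (24-15.6)*((-10.9)-5.2) - (3.1-5.2)*(2-15.6)
= -163.8

No, not collinear


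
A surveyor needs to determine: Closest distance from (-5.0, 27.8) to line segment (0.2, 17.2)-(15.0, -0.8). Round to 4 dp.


Project P onto AB: t = 0 (clamped to [0,1])
Closest point on segment: (0.2, 17.2)
Distance: 11.8068

11.8068


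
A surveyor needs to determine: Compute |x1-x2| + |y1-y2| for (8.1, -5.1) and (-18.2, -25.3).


|8.1-(-18.2)| + |(-5.1)-(-25.3)| = 26.3 + 20.2 = 46.5

46.5


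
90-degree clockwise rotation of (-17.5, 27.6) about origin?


90° CW: (x,y) -> (y, -x)
(-17.5,27.6) -> (27.6, 17.5)

(27.6, 17.5)


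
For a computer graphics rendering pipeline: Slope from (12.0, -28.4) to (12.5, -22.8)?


slope = (y2-y1)/(x2-x1) = ((-22.8)-(-28.4))/(12.5-12) = 5.6/0.5 = 11.2

11.2


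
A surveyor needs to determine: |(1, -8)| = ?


|u| = sqrt(1^2 + (-8)^2) = sqrt(65) = 8.0623

8.0623


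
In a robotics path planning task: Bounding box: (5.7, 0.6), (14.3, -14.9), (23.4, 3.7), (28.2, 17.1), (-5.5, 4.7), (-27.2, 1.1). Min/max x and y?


x range: [-27.2, 28.2]
y range: [-14.9, 17.1]
Bounding box: (-27.2,-14.9) to (28.2,17.1)

(-27.2,-14.9) to (28.2,17.1)


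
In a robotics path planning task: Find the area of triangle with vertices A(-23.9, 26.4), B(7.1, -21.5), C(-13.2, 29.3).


Area = |x_A(y_B-y_C) + x_B(y_C-y_A) + x_C(y_A-y_B)|/2
= |1214.12 + 20.59 + (-632.28)|/2
= 602.43/2 = 301.215

301.215


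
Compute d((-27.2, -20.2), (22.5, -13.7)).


dx=49.7, dy=6.5
d^2 = 49.7^2 + 6.5^2 = 2512.34
d = sqrt(2512.34) = 50.1232

50.1232


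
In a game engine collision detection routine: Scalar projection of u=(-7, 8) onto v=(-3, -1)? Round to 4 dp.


u.v = 13, |v| = sqrt(10) = 3.1623
Scalar projection = u.v / |v| = 13 / sqrt(10) = 4.111

4.111


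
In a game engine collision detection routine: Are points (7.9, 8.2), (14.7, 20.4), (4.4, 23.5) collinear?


Cross product: (14.7-7.9)*(23.5-8.2) - (20.4-8.2)*(4.4-7.9)
= 146.74

No, not collinear


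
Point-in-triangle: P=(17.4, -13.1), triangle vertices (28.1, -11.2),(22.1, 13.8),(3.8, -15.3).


Cross products: AB x AP = 278.9, BC x BP = 355.5, CA x CP = -2.3
All same sign? no

No, outside


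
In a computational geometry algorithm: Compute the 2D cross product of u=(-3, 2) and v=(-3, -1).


u x v = u_x*v_y - u_y*v_x = (-3)*(-1) - 2*(-3)
= 3 - (-6) = 9

9


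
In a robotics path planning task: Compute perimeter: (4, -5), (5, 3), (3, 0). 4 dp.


Sides: (4, -5)->(5, 3): sqrt(65) = 8.062258, (5, 3)->(3, 0): sqrt(13) = 3.605551, (3, 0)->(4, -5): sqrt(26) = 5.09902
Sum = 16.766829
Perimeter = 16.7668

16.7668


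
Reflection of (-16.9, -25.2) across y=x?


Reflection over y=x: (x,y) -> (y,x)
(-16.9, -25.2) -> (-25.2, -16.9)

(-25.2, -16.9)


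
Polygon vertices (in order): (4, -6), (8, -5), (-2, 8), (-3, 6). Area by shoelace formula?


Shoelace sum: (4*(-5) - 8*(-6)) + (8*8 - (-2)*(-5)) + ((-2)*6 - (-3)*8) + ((-3)*(-6) - 4*6)
= 88
Area = |88|/2 = 44

44


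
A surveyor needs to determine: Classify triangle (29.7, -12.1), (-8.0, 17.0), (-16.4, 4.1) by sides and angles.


Side lengths squared: AB^2=2268.1, BC^2=236.97, CA^2=2387.65
Sorted: [236.97, 2268.1, 2387.65]
By sides: Scalene, By angles: Acute

Scalene, Acute


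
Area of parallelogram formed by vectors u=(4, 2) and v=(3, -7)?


|u x v| = |4*(-7) - 2*3|
= |(-28) - 6| = 34

34


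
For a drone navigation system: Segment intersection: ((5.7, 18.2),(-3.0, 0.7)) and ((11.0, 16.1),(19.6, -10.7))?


Cross products: d1=-123.98, d2=-507.64, d3=111.02, d4=494.68
d1*d2 < 0 and d3*d4 < 0? no

No, they don't intersect


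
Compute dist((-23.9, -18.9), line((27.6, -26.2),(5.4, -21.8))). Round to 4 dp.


|cross product| = 64.54
|line direction| = sqrt(512.2) = 22.6318
Distance = 64.54/sqrt(512.2) = 2.8517

2.8517


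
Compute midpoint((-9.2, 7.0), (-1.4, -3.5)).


M = (((-9.2)+(-1.4))/2, (7+(-3.5))/2)
= (-5.3, 1.75)

(-5.3, 1.75)


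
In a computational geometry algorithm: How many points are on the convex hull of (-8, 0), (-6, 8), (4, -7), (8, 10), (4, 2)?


Convex hull vertices (CCW): (-8, 0), (4, -7), (8, 10), (-6, 8)
Count = 4

4


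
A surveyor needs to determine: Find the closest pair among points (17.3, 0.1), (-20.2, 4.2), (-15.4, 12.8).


d(P0,P1) = 37.7235, d(P0,P2) = 35.0796, d(P1,P2) = 9.8489
Closest: P1 and P2

Closest pair: (-20.2, 4.2) and (-15.4, 12.8), distance = 9.8489


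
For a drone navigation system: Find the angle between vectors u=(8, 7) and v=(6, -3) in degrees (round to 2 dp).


u.v = 27, |u| = sqrt(113) = 10.6301, |v| = sqrt(45) = 6.7082
cos(theta) = u.v/(|u||v|) = 27/sqrt(5085) = 0.378633
theta = acos(0.378633) = 67.75 degrees

67.75 degrees


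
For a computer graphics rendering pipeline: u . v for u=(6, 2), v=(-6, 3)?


u . v = u_x*v_x + u_y*v_y = 6*(-6) + 2*3
= (-36) + 6 = -30

-30


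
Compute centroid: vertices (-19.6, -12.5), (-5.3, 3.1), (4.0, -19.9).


Centroid = ((x_A+x_B+x_C)/3, (y_A+y_B+y_C)/3)
= (((-19.6)+(-5.3)+4)/3, ((-12.5)+3.1+(-19.9))/3)
= (-6.9667, -9.7667)

(-6.9667, -9.7667)


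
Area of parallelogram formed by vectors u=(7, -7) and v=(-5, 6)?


|u x v| = |7*6 - (-7)*(-5)|
= |42 - 35| = 7

7


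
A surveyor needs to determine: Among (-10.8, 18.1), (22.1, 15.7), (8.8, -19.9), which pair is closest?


d(P0,P1) = 32.9874, d(P0,P2) = 42.757, d(P1,P2) = 38.0033
Closest: P0 and P1

Closest pair: (-10.8, 18.1) and (22.1, 15.7), distance = 32.9874


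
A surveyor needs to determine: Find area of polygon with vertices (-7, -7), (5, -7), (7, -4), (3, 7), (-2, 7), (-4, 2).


Shoelace sum: ((-7)*(-7) - 5*(-7)) + (5*(-4) - 7*(-7)) + (7*7 - 3*(-4)) + (3*7 - (-2)*7) + ((-2)*2 - (-4)*7) + ((-4)*(-7) - (-7)*2)
= 275
Area = |275|/2 = 137.5

137.5


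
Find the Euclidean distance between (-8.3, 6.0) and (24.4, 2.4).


dx=32.7, dy=-3.6
d^2 = 32.7^2 + (-3.6)^2 = 1082.25
d = sqrt(1082.25) = 32.8976

32.8976


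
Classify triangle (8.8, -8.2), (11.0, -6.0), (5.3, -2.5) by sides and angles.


Side lengths squared: AB^2=9.68, BC^2=44.74, CA^2=44.74
Sorted: [9.68, 44.74, 44.74]
By sides: Isosceles, By angles: Acute

Isosceles, Acute


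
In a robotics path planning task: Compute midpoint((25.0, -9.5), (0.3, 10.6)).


M = ((25+0.3)/2, ((-9.5)+10.6)/2)
= (12.65, 0.55)

(12.65, 0.55)


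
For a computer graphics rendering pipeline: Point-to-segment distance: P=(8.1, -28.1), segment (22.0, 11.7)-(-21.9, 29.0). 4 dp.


Project P onto AB: t = 0 (clamped to [0,1])
Closest point on segment: (22, 11.7)
Distance: 42.1574

42.1574


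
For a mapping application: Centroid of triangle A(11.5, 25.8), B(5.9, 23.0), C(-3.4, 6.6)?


Centroid = ((x_A+x_B+x_C)/3, (y_A+y_B+y_C)/3)
= ((11.5+5.9+(-3.4))/3, (25.8+23+6.6)/3)
= (4.6667, 18.4667)

(4.6667, 18.4667)


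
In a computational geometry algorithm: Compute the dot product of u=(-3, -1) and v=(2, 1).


u . v = u_x*v_x + u_y*v_y = (-3)*2 + (-1)*1
= (-6) + (-1) = -7

-7


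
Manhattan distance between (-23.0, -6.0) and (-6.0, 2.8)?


|(-23)-(-6)| + |(-6)-2.8| = 17 + 8.8 = 25.8

25.8


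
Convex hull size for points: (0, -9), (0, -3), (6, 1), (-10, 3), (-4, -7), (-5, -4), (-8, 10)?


Convex hull vertices (CCW): (-10, 3), (-4, -7), (0, -9), (6, 1), (-8, 10)
Count = 5

5


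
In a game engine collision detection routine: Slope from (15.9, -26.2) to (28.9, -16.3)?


slope = (y2-y1)/(x2-x1) = ((-16.3)-(-26.2))/(28.9-15.9) = 9.9/13 = 0.7615

0.7615


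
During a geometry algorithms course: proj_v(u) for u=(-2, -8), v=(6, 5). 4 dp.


u.v = -52, |v| = sqrt(61) = 7.8102
Scalar projection = u.v / |v| = -52 / sqrt(61) = -6.6579

-6.6579


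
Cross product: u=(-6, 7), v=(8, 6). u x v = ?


u x v = u_x*v_y - u_y*v_x = (-6)*6 - 7*8
= (-36) - 56 = -92

-92


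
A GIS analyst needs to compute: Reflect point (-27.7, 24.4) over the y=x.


Reflection over y=x: (x,y) -> (y,x)
(-27.7, 24.4) -> (24.4, -27.7)

(24.4, -27.7)


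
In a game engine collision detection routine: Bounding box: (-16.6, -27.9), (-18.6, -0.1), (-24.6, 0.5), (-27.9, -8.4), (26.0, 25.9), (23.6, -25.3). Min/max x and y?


x range: [-27.9, 26]
y range: [-27.9, 25.9]
Bounding box: (-27.9,-27.9) to (26,25.9)

(-27.9,-27.9) to (26,25.9)


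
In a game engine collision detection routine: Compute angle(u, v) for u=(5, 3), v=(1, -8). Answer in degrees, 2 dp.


u.v = -19, |u| = sqrt(34) = 5.831, |v| = sqrt(65) = 8.0623
cos(theta) = u.v/(|u||v|) = -19/sqrt(2210) = -0.404164
theta = acos(-0.404164) = 113.84 degrees

113.84 degrees


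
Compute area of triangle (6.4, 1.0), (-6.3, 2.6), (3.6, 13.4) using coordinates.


Area = |x_A(y_B-y_C) + x_B(y_C-y_A) + x_C(y_A-y_B)|/2
= |(-69.12) + (-78.12) + (-5.76)|/2
= 153/2 = 76.5

76.5


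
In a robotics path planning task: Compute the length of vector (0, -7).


|u| = sqrt(0^2 + (-7)^2) = sqrt(49) = 7

7


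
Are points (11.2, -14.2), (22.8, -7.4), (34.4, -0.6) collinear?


Cross product: (22.8-11.2)*((-0.6)-(-14.2)) - ((-7.4)-(-14.2))*(34.4-11.2)
= 0

Yes, collinear


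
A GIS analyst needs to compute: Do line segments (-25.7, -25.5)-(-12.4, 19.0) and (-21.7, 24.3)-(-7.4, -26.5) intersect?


Cross products: d1=-915.34, d2=396.65, d3=484.34, d4=-827.65
d1*d2 < 0 and d3*d4 < 0? yes

Yes, they intersect


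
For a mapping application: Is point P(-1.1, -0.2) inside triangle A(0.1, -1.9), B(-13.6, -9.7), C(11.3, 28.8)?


Cross products: AB x AP = -32.65, BC x BP = -244.7, CA x CP = -55.88
All same sign? yes

Yes, inside


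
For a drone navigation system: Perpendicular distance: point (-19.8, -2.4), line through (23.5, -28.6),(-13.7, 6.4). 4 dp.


|cross product| = 540.86
|line direction| = sqrt(2608.84) = 51.0768
Distance = 540.86/sqrt(2608.84) = 10.5892

10.5892


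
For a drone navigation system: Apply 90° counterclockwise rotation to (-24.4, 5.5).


90° CCW: (x,y) -> (-y, x)
(-24.4,5.5) -> (-5.5, -24.4)

(-5.5, -24.4)


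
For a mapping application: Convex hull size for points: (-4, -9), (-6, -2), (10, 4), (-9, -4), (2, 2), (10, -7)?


Convex hull vertices (CCW): (-9, -4), (-4, -9), (10, -7), (10, 4), (2, 2), (-6, -2)
Count = 6

6


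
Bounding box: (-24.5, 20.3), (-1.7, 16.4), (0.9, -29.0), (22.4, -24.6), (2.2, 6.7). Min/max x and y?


x range: [-24.5, 22.4]
y range: [-29, 20.3]
Bounding box: (-24.5,-29) to (22.4,20.3)

(-24.5,-29) to (22.4,20.3)


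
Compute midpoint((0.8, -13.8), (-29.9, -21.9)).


M = ((0.8+(-29.9))/2, ((-13.8)+(-21.9))/2)
= (-14.55, -17.85)

(-14.55, -17.85)


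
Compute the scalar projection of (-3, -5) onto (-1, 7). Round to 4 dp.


u.v = -32, |v| = sqrt(50) = 7.0711
Scalar projection = u.v / |v| = -32 / sqrt(50) = -4.5255

-4.5255


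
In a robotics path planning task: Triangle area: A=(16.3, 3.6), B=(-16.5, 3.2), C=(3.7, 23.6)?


Area = |x_A(y_B-y_C) + x_B(y_C-y_A) + x_C(y_A-y_B)|/2
= |(-332.52) + (-330) + 1.48|/2
= 661.04/2 = 330.52

330.52


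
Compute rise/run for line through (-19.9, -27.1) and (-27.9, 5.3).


slope = (y2-y1)/(x2-x1) = (5.3-(-27.1))/((-27.9)-(-19.9)) = 32.4/(-8) = -4.05

-4.05


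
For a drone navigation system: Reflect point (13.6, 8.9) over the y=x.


Reflection over y=x: (x,y) -> (y,x)
(13.6, 8.9) -> (8.9, 13.6)

(8.9, 13.6)


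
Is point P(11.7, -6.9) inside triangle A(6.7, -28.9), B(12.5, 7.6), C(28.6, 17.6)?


Cross products: AB x AP = -54.9, BC x BP = -225.45, CA x CP = -249.3
All same sign? yes

Yes, inside


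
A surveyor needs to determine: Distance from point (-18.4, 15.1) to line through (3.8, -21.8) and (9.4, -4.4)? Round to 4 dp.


|cross product| = 592.92
|line direction| = sqrt(334.12) = 18.2789
Distance = 592.92/sqrt(334.12) = 32.4373

32.4373


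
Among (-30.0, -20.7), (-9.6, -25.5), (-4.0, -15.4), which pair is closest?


d(P0,P1) = 20.9571, d(P0,P2) = 26.5347, d(P1,P2) = 11.5486
Closest: P1 and P2

Closest pair: (-9.6, -25.5) and (-4.0, -15.4), distance = 11.5486


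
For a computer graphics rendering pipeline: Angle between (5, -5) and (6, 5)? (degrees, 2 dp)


u.v = 5, |u| = sqrt(50) = 7.0711, |v| = sqrt(61) = 7.8102
cos(theta) = u.v/(|u||v|) = 5/sqrt(3050) = 0.090536
theta = acos(0.090536) = 84.81 degrees

84.81 degrees


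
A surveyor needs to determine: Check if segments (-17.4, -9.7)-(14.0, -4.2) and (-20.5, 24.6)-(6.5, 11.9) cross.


Cross products: d1=-886.73, d2=-339.45, d3=1094.07, d4=546.79
d1*d2 < 0 and d3*d4 < 0? no

No, they don't intersect


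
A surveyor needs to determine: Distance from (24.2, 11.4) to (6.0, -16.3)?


dx=-18.2, dy=-27.7
d^2 = (-18.2)^2 + (-27.7)^2 = 1098.53
d = sqrt(1098.53) = 33.1441

33.1441


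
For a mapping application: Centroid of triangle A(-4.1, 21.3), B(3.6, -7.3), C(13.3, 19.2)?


Centroid = ((x_A+x_B+x_C)/3, (y_A+y_B+y_C)/3)
= (((-4.1)+3.6+13.3)/3, (21.3+(-7.3)+19.2)/3)
= (4.2667, 11.0667)

(4.2667, 11.0667)


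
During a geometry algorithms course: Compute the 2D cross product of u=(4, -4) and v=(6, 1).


u x v = u_x*v_y - u_y*v_x = 4*1 - (-4)*6
= 4 - (-24) = 28

28


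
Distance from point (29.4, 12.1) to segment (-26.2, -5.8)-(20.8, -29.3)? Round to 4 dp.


Project P onto AB: t = 0.794 (clamped to [0,1])
Closest point on segment: (11.12, -24.46)
Distance: 40.8753

40.8753


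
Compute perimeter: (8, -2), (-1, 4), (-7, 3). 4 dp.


Sides: (8, -2)->(-1, 4): sqrt(117) = 10.816654, (-1, 4)->(-7, 3): sqrt(37) = 6.082763, (-7, 3)->(8, -2): sqrt(250) = 15.811388
Sum = 32.710805
Perimeter = 32.7108

32.7108


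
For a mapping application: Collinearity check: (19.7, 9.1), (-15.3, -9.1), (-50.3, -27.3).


Cross product: ((-15.3)-19.7)*((-27.3)-9.1) - ((-9.1)-9.1)*((-50.3)-19.7)
= 0

Yes, collinear


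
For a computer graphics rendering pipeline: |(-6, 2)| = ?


|u| = sqrt((-6)^2 + 2^2) = sqrt(40) = 6.3246

6.3246


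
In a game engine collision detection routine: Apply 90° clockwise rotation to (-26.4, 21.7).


90° CW: (x,y) -> (y, -x)
(-26.4,21.7) -> (21.7, 26.4)

(21.7, 26.4)


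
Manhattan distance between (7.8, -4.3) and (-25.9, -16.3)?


|7.8-(-25.9)| + |(-4.3)-(-16.3)| = 33.7 + 12 = 45.7

45.7


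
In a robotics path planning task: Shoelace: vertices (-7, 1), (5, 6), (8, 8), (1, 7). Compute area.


Shoelace sum: ((-7)*6 - 5*1) + (5*8 - 8*6) + (8*7 - 1*8) + (1*1 - (-7)*7)
= 43
Area = |43|/2 = 21.5

21.5


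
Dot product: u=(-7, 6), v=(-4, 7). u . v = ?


u . v = u_x*v_x + u_y*v_y = (-7)*(-4) + 6*7
= 28 + 42 = 70

70


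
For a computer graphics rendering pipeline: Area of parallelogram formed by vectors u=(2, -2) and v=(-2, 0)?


|u x v| = |2*0 - (-2)*(-2)|
= |0 - 4| = 4

4


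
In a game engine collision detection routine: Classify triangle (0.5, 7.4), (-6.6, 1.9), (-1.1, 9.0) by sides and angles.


Side lengths squared: AB^2=80.66, BC^2=80.66, CA^2=5.12
Sorted: [5.12, 80.66, 80.66]
By sides: Isosceles, By angles: Acute

Isosceles, Acute


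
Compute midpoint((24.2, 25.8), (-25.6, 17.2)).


M = ((24.2+(-25.6))/2, (25.8+17.2)/2)
= (-0.7, 21.5)

(-0.7, 21.5)


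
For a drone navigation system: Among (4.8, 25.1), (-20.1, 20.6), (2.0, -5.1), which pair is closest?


d(P0,P1) = 25.3034, d(P0,P2) = 30.3295, d(P1,P2) = 33.8954
Closest: P0 and P1

Closest pair: (4.8, 25.1) and (-20.1, 20.6), distance = 25.3034


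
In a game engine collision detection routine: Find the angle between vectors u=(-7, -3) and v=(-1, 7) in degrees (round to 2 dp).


u.v = -14, |u| = sqrt(58) = 7.6158, |v| = sqrt(50) = 7.0711
cos(theta) = u.v/(|u||v|) = -14/sqrt(2900) = -0.259973
theta = acos(-0.259973) = 105.07 degrees

105.07 degrees


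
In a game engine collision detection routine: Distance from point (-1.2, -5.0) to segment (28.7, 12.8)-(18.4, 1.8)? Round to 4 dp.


Project P onto AB: t = 1 (clamped to [0,1])
Closest point on segment: (18.4, 1.8)
Distance: 20.7461

20.7461


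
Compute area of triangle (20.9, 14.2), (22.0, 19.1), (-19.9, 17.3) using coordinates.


Area = |x_A(y_B-y_C) + x_B(y_C-y_A) + x_C(y_A-y_B)|/2
= |37.62 + 68.2 + 97.51|/2
= 203.33/2 = 101.665

101.665


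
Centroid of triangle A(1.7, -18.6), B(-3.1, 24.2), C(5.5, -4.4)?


Centroid = ((x_A+x_B+x_C)/3, (y_A+y_B+y_C)/3)
= ((1.7+(-3.1)+5.5)/3, ((-18.6)+24.2+(-4.4))/3)
= (1.3667, 0.4)

(1.3667, 0.4)


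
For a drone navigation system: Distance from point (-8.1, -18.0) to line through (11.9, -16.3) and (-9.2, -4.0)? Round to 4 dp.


|cross product| = 281.87
|line direction| = sqrt(596.5) = 24.4233
Distance = 281.87/sqrt(596.5) = 11.541

11.541


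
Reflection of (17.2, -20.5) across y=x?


Reflection over y=x: (x,y) -> (y,x)
(17.2, -20.5) -> (-20.5, 17.2)

(-20.5, 17.2)


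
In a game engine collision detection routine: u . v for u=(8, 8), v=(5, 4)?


u . v = u_x*v_x + u_y*v_y = 8*5 + 8*4
= 40 + 32 = 72

72


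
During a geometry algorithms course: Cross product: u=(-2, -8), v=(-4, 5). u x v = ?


u x v = u_x*v_y - u_y*v_x = (-2)*5 - (-8)*(-4)
= (-10) - 32 = -42

-42


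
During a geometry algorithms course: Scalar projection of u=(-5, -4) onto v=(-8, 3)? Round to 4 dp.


u.v = 28, |v| = sqrt(73) = 8.544
Scalar projection = u.v / |v| = 28 / sqrt(73) = 3.2772

3.2772


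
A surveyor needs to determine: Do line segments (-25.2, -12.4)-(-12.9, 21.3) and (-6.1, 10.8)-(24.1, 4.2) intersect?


Cross products: d1=-826.7, d2=272.22, d3=-358.31, d4=-1457.23
d1*d2 < 0 and d3*d4 < 0? no

No, they don't intersect


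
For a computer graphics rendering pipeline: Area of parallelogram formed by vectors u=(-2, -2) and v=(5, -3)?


|u x v| = |(-2)*(-3) - (-2)*5|
= |6 - (-10)| = 16

16


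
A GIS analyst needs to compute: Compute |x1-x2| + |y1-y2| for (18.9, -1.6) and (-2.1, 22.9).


|18.9-(-2.1)| + |(-1.6)-22.9| = 21 + 24.5 = 45.5

45.5


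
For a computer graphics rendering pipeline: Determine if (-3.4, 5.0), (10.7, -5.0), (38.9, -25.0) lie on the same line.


Cross product: (10.7-(-3.4))*((-25)-5) - ((-5)-5)*(38.9-(-3.4))
= 0

Yes, collinear


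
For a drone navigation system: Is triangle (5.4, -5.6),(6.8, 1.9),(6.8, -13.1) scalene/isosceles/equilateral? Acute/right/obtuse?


Side lengths squared: AB^2=58.21, BC^2=225, CA^2=58.21
Sorted: [58.21, 58.21, 225]
By sides: Isosceles, By angles: Obtuse

Isosceles, Obtuse


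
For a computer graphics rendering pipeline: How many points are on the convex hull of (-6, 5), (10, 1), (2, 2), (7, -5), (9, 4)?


Convex hull vertices (CCW): (-6, 5), (7, -5), (10, 1), (9, 4)
Count = 4

4


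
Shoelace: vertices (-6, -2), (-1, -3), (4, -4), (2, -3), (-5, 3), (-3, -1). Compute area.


Shoelace sum: ((-6)*(-3) - (-1)*(-2)) + ((-1)*(-4) - 4*(-3)) + (4*(-3) - 2*(-4)) + (2*3 - (-5)*(-3)) + ((-5)*(-1) - (-3)*3) + ((-3)*(-2) - (-6)*(-1))
= 33
Area = |33|/2 = 16.5

16.5


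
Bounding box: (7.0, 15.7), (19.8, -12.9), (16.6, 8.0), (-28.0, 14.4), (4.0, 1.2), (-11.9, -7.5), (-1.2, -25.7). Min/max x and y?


x range: [-28, 19.8]
y range: [-25.7, 15.7]
Bounding box: (-28,-25.7) to (19.8,15.7)

(-28,-25.7) to (19.8,15.7)


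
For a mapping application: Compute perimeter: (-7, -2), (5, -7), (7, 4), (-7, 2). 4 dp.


Sides: (-7, -2)->(5, -7): sqrt(169) = 13, (5, -7)->(7, 4): sqrt(125) = 11.18034, (7, 4)->(-7, 2): sqrt(200) = 14.142136, (-7, 2)->(-7, -2): sqrt(16) = 4
Sum = 42.322476
Perimeter = 42.3225

42.3225


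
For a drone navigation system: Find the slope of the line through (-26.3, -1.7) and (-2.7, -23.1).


slope = (y2-y1)/(x2-x1) = ((-23.1)-(-1.7))/((-2.7)-(-26.3)) = (-21.4)/23.6 = -0.9068

-0.9068


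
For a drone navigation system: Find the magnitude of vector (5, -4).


|u| = sqrt(5^2 + (-4)^2) = sqrt(41) = 6.4031

6.4031


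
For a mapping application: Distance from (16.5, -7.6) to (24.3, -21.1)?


dx=7.8, dy=-13.5
d^2 = 7.8^2 + (-13.5)^2 = 243.09
d = sqrt(243.09) = 15.5913

15.5913


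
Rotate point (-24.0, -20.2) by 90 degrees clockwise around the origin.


90° CW: (x,y) -> (y, -x)
(-24,-20.2) -> (-20.2, 24)

(-20.2, 24)


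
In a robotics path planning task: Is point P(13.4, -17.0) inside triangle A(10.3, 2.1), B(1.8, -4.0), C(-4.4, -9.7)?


Cross products: AB x AP = 181.26, BC x BP = 146.72, CA x CP = -317.35
All same sign? no

No, outside


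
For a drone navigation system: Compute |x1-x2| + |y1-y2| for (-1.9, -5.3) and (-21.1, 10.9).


|(-1.9)-(-21.1)| + |(-5.3)-10.9| = 19.2 + 16.2 = 35.4

35.4


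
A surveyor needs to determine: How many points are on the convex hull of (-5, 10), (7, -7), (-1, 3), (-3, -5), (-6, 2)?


Convex hull vertices (CCW): (-6, 2), (-3, -5), (7, -7), (-5, 10)
Count = 4

4


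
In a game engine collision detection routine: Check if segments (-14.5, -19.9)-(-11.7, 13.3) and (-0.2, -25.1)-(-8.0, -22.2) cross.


Cross products: d1=0.91, d2=-266.17, d3=-489.32, d4=-222.24
d1*d2 < 0 and d3*d4 < 0? no

No, they don't intersect


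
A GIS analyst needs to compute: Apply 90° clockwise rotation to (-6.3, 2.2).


90° CW: (x,y) -> (y, -x)
(-6.3,2.2) -> (2.2, 6.3)

(2.2, 6.3)


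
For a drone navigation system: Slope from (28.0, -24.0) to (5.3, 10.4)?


slope = (y2-y1)/(x2-x1) = (10.4-(-24))/(5.3-28) = 34.4/(-22.7) = -1.5154

-1.5154


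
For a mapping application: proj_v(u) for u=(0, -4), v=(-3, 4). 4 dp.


u.v = -16, |v| = sqrt(25) = 5
Scalar projection = u.v / |v| = -16 / sqrt(25) = -3.2

-3.2


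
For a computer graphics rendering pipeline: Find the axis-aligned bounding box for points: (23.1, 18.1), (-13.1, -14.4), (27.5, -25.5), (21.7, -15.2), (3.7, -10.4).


x range: [-13.1, 27.5]
y range: [-25.5, 18.1]
Bounding box: (-13.1,-25.5) to (27.5,18.1)

(-13.1,-25.5) to (27.5,18.1)


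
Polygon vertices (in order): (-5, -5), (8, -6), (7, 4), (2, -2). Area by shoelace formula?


Shoelace sum: ((-5)*(-6) - 8*(-5)) + (8*4 - 7*(-6)) + (7*(-2) - 2*4) + (2*(-5) - (-5)*(-2))
= 102
Area = |102|/2 = 51

51


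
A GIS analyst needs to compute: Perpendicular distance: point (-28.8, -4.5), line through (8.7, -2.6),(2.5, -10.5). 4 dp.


|cross product| = 284.47
|line direction| = sqrt(100.85) = 10.0424
Distance = 284.47/sqrt(100.85) = 28.3269

28.3269


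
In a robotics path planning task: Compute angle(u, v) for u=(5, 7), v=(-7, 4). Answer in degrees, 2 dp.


u.v = -7, |u| = sqrt(74) = 8.6023, |v| = sqrt(65) = 8.0623
cos(theta) = u.v/(|u||v|) = -7/sqrt(4810) = -0.100931
theta = acos(-0.100931) = 95.79 degrees

95.79 degrees


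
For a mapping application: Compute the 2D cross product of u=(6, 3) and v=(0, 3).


u x v = u_x*v_y - u_y*v_x = 6*3 - 3*0
= 18 - 0 = 18

18
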